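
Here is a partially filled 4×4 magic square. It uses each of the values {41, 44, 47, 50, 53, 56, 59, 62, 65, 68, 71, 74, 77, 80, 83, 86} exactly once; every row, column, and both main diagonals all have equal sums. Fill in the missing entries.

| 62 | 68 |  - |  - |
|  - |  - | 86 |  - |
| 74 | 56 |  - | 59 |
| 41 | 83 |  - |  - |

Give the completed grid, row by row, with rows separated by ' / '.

62 68 53 71 / 77 47 86 44 / 74 56 65 59 / 41 83 50 80

The 16 entries sum to 1016, so each line sums to 1016/4 = 254.
Row 3 must total 254; the given cells sum to 189, so (3,3) = 65.
Column 1 must total 254; the given cells sum to 177, so (2,1) = 77.
Column 2: 68 + 56 + 83 + ? = 254, so (2,2) = 47.
Main diagonal: 62 + 47 + 65 + ? = 254, so (4,4) = 80.
Anti-diagonal must total 254; the given cells sum to 183, so (1,4) = 71.
The remaining cell in row 1 is (1,3) = 254 − 201 = 53.
Row 2 needs 254; the known cells sum to 210, so (2,4) = 44.
Row 4: 41 + 83 + 80 + ? = 254, so (4,3) = 50.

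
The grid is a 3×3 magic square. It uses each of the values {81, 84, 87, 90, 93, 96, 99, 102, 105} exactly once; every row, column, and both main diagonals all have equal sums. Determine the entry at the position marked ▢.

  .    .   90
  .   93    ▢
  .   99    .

The 9 entries sum to 837, so each line sums to 837/3 = 279.
Column 2: 93 + 99 + ? = 279, so (1,2) = 87.
Using anti-diagonal: 90 + 93 + ? → (3,1) = 279 − 183 = 96.
Row 1 must total 279; the given cells sum to 177, so (1,1) = 102.
Row 3 needs 279; the known cells sum to 195, so (3,3) = 84.
Column 1: 102 + 96 + ? = 279, so (2,1) = 81.
From column 3, 279 − (90 + 84) gives (2,3) = 105.

105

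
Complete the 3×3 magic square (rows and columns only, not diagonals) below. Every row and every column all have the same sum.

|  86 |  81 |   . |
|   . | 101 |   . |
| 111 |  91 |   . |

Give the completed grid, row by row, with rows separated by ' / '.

Column 2 is already complete: 81 + 101 + 91 = 273, so that is the magic constant.
From row 1, 273 − (86 + 81) gives (1,3) = 106.
From row 3, 273 − (111 + 91) gives (3,3) = 71.
The remaining cell in column 1 is (2,1) = 273 − 197 = 76.
Column 3 needs 273; the known cells sum to 177, so (2,3) = 96.

86 81 106 / 76 101 96 / 111 91 71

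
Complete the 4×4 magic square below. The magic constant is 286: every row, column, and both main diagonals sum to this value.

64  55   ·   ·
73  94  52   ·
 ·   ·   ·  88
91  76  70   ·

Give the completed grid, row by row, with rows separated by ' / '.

Row 2 must total 286; the given cells sum to 219, so (2,4) = 67.
Row 4 must total 286; the given cells sum to 237, so (4,4) = 49.
Column 1: 64 + 73 + 91 + ? = 286, so (3,1) = 58.
The remaining cell in column 2 is (3,2) = 286 − 225 = 61.
Column 4 needs 286; the known cells sum to 204, so (1,4) = 82.
Main diagonal needs 286; the known cells sum to 207, so (3,3) = 79.
Row 1 must total 286; the given cells sum to 201, so (1,3) = 85.

64 55 85 82 / 73 94 52 67 / 58 61 79 88 / 91 76 70 49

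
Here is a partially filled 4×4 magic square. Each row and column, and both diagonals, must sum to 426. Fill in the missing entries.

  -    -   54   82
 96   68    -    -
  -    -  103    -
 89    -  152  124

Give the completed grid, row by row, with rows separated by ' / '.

131 159 54 82 / 96 68 117 145 / 110 138 103 75 / 89 61 152 124

The remaining cell in row 4 is (4,2) = 426 − 365 = 61.
Column 3 must total 426; the given cells sum to 309, so (2,3) = 117.
Main diagonal must total 426; the given cells sum to 295, so (1,1) = 131.
From anti-diagonal, 426 − (82 + 117 + 89) gives (3,2) = 138.
Row 1 must total 426; the given cells sum to 267, so (1,2) = 159.
Using row 2: 96 + 68 + 117 + ? → (2,4) = 426 − 281 = 145.
Column 1: 131 + 96 + 89 + ? = 426, so (3,1) = 110.
Column 4: 82 + 145 + 124 + ? = 426, so (3,4) = 75.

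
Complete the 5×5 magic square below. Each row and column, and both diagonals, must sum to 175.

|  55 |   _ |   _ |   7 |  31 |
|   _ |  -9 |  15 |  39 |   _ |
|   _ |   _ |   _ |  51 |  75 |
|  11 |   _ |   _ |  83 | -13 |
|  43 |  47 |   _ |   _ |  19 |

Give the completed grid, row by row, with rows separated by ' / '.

From column 4, 175 − (7 + 39 + 51 + 83) gives (5,4) = -5.
Column 5 needs 175; the known cells sum to 112, so (2,5) = 63.
Using main diagonal: 55 + (-9) + 83 + 19 + ? → (3,3) = 175 − 148 = 27.
Anti-diagonal must total 175; the given cells sum to 140, so (4,2) = 35.
From row 2, 175 − (-9 + 15 + 39 + 63) gives (2,1) = 67.
Using row 4: 11 + 35 + 83 + (-13) + ? → (4,3) = 175 − 116 = 59.
Row 5 needs 175; the known cells sum to 104, so (5,3) = 71.
Column 1 needs 175; the known cells sum to 176, so (3,1) = -1.
The remaining cell in column 3 is (1,3) = 175 − 172 = 3.
From row 1, 175 − (55 + 3 + 7 + 31) gives (1,2) = 79.
From row 3, 175 − (-1 + 27 + 51 + 75) gives (3,2) = 23.

55 79 3 7 31 / 67 -9 15 39 63 / -1 23 27 51 75 / 11 35 59 83 -13 / 43 47 71 -5 19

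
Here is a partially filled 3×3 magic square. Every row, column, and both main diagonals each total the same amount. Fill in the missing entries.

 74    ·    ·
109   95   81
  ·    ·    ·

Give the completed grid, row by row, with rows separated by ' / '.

74 123 88 / 109 95 81 / 102 67 116

Row 2 is already complete: 109 + 95 + 81 = 285, so that is the magic constant.
Using column 1: 74 + 109 + ? → (3,1) = 285 − 183 = 102.
Using main diagonal: 74 + 95 + ? → (3,3) = 285 − 169 = 116.
The remaining cell in anti-diagonal is (1,3) = 285 − 197 = 88.
Row 1 must total 285; the given cells sum to 162, so (1,2) = 123.
Row 3 needs 285; the known cells sum to 218, so (3,2) = 67.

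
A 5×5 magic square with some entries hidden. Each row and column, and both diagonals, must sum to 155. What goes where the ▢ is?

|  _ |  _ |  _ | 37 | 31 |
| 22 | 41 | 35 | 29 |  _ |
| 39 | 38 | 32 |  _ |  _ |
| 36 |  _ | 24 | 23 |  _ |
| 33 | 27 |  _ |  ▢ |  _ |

40

Using row 2: 22 + 41 + 35 + 29 + ? → (2,5) = 155 − 127 = 28.
Column 1 must total 155; the given cells sum to 130, so (1,1) = 25.
Using main diagonal: 25 + 41 + 32 + 23 + ? → (5,5) = 155 − 121 = 34.
Anti-diagonal needs 155; the known cells sum to 125, so (4,2) = 30.
Row 4 needs 155; the known cells sum to 113, so (4,5) = 42.
Column 2 must total 155; the given cells sum to 136, so (1,2) = 19.
The remaining cell in column 5 is (3,5) = 155 − 135 = 20.
Row 1: 25 + 19 + 37 + 31 + ? = 155, so (1,3) = 43.
Row 3 needs 155; the known cells sum to 129, so (3,4) = 26.
From column 3, 155 − (43 + 35 + 32 + 24) gives (5,3) = 21.
Column 4 needs 155; the known cells sum to 115, so (5,4) = 40.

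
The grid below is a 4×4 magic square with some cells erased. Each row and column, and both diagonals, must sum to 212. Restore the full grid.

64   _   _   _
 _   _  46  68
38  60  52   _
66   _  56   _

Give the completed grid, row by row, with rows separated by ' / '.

64 50 58 40 / 44 54 46 68 / 38 60 52 62 / 66 48 56 42

Row 3 must total 212; the given cells sum to 150, so (3,4) = 62.
From column 1, 212 − (64 + 38 + 66) gives (2,1) = 44.
From column 3, 212 − (46 + 52 + 56) gives (1,3) = 58.
Using anti-diagonal: 46 + 60 + 66 + ? → (1,4) = 212 − 172 = 40.
Row 1: 64 + 58 + 40 + ? = 212, so (1,2) = 50.
From row 2, 212 − (44 + 46 + 68) gives (2,2) = 54.
Column 2 must total 212; the given cells sum to 164, so (4,2) = 48.
From column 4, 212 − (40 + 68 + 62) gives (4,4) = 42.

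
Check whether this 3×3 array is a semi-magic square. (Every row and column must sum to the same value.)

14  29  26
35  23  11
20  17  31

Row 1: 14 + 29 + 26 = 69.
Row 2: 35 + 23 + 11 = 69.
Row 3: 20 + 17 + 31 = 68.
Column 1: 14 + 35 + 20 = 69.
Column 2: 29 + 23 + 17 = 69.
Column 3: 26 + 11 + 31 = 68.

No — column 3 sums to 68 but column 1 sums to 69.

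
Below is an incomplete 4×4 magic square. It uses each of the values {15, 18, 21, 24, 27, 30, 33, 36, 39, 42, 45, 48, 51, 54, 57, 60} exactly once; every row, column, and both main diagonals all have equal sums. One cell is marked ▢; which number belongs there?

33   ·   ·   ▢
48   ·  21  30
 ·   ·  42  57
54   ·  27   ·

39

The 16 entries sum to 600, so each line sums to 600/4 = 150.
Using row 2: 48 + 21 + 30 + ? → (2,2) = 150 − 99 = 51.
Using column 1: 33 + 48 + 54 + ? → (3,1) = 150 − 135 = 15.
Column 3 must total 150; the given cells sum to 90, so (1,3) = 60.
Main diagonal must total 150; the given cells sum to 126, so (4,4) = 24.
Row 3: 15 + 42 + 57 + ? = 150, so (3,2) = 36.
Row 4: 54 + 27 + 24 + ? = 150, so (4,2) = 45.
The remaining cell in column 2 is (1,2) = 150 − 132 = 18.
Column 4: 30 + 57 + 24 + ? = 150, so (1,4) = 39.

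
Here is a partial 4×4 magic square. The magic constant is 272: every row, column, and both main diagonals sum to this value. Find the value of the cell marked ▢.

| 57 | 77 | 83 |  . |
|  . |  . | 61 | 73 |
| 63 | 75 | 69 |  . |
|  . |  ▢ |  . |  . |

53

Row 1 needs 272; the known cells sum to 217, so (1,4) = 55.
From row 3, 272 − (63 + 75 + 69) gives (3,4) = 65.
The remaining cell in column 3 is (4,3) = 272 − 213 = 59.
Column 4 must total 272; the given cells sum to 193, so (4,4) = 79.
Main diagonal: 57 + 69 + 79 + ? = 272, so (2,2) = 67.
Anti-diagonal must total 272; the given cells sum to 191, so (4,1) = 81.
Row 2 must total 272; the given cells sum to 201, so (2,1) = 71.
Row 4 must total 272; the given cells sum to 219, so (4,2) = 53.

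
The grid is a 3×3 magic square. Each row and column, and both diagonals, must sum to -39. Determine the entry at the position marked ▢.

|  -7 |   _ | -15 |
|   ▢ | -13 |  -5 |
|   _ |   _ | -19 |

-21

Row 1 must total -39; the given cells sum to -22, so (1,2) = -17.
Row 2 needs -39; the known cells sum to -18, so (2,1) = -21.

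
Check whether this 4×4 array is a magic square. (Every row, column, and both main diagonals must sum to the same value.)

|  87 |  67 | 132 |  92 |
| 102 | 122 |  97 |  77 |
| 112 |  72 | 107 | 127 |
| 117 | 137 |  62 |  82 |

Row 1: 87 + 67 + 132 + 92 = 378.
Row 2: 102 + 122 + 97 + 77 = 398.
Row 3: 112 + 72 + 107 + 127 = 418.
Row 4: 117 + 137 + 62 + 82 = 398.
Column 1: 87 + 102 + 112 + 117 = 418.
Column 2: 67 + 122 + 72 + 137 = 398.
Column 3: 132 + 97 + 107 + 62 = 398.
Column 4: 92 + 77 + 127 + 82 = 378.
Main diagonal: 87 + 122 + 107 + 82 = 398.
Anti-diagonal: 92 + 97 + 72 + 117 = 378.

No — column 1 sums to 418 but column 4 sums to 378.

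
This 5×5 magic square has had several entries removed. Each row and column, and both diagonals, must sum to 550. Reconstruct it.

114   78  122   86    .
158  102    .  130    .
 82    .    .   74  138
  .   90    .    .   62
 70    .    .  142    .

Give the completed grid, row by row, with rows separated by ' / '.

From row 1, 550 − (114 + 78 + 122 + 86) gives (1,5) = 150.
Column 1 must total 550; the given cells sum to 424, so (4,1) = 126.
Column 4 needs 550; the known cells sum to 432, so (4,4) = 118.
From anti-diagonal, 550 − (150 + 130 + 90 + 70) gives (3,3) = 110.
Row 3 must total 550; the given cells sum to 404, so (3,2) = 146.
Row 4 must total 550; the given cells sum to 396, so (4,3) = 154.
Column 2 needs 550; the known cells sum to 416, so (5,2) = 134.
The remaining cell in main diagonal is (5,5) = 550 − 444 = 106.
From row 5, 550 − (70 + 134 + 142 + 106) gives (5,3) = 98.
Column 3 needs 550; the known cells sum to 484, so (2,3) = 66.
Using column 5: 150 + 138 + 62 + 106 + ? → (2,5) = 550 − 456 = 94.

114 78 122 86 150 / 158 102 66 130 94 / 82 146 110 74 138 / 126 90 154 118 62 / 70 134 98 142 106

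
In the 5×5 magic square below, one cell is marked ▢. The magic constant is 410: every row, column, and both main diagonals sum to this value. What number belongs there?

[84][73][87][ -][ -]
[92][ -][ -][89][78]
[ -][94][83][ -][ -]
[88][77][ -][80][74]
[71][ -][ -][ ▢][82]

93

Row 4: 88 + 77 + 80 + 74 + ? = 410, so (4,3) = 91.
Column 1 needs 410; the known cells sum to 335, so (3,1) = 75.
Using main diagonal: 84 + 83 + 80 + 82 + ? → (2,2) = 410 − 329 = 81.
Anti-diagonal: 89 + 83 + 77 + 71 + ? = 410, so (1,5) = 90.
Row 1 must total 410; the given cells sum to 334, so (1,4) = 76.
Row 2 needs 410; the known cells sum to 340, so (2,3) = 70.
From column 2, 410 − (73 + 81 + 94 + 77) gives (5,2) = 85.
Using column 3: 87 + 70 + 83 + 91 + ? → (5,3) = 410 − 331 = 79.
Column 5 needs 410; the known cells sum to 324, so (3,5) = 86.
From row 3, 410 − (75 + 94 + 83 + 86) gives (3,4) = 72.
Using row 5: 71 + 85 + 79 + 82 + ? → (5,4) = 410 − 317 = 93.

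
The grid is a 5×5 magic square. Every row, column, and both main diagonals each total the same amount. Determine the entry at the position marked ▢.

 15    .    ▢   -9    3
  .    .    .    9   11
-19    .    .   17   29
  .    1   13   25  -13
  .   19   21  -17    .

-11

Column 4 is complete and sums to 25; that is the magic constant.
Row 4: 1 + 13 + 25 + (-13) + ? = 25, so (4,1) = -1.
From column 5, 25 − (3 + 11 + 29 + (-13)) gives (5,5) = -5.
The remaining cell in row 5 is (5,1) = 25 − 18 = 7.
From column 1, 25 − (15 + (-19) + (-1) + 7) gives (2,1) = 23.
Using anti-diagonal: 3 + 9 + 1 + 7 + ? → (3,3) = 25 − 20 = 5.
Using row 3: -19 + 5 + 17 + 29 + ? → (3,2) = 25 − 32 = -7.
From main diagonal, 25 − (15 + 5 + 25 + (-5)) gives (2,2) = -15.
Using row 2: 23 + (-15) + 9 + 11 + ? → (2,3) = 25 − 28 = -3.
Column 2 needs 25; the known cells sum to -2, so (1,2) = 27.
From column 3, 25 − (-3 + 5 + 13 + 21) gives (1,3) = -11.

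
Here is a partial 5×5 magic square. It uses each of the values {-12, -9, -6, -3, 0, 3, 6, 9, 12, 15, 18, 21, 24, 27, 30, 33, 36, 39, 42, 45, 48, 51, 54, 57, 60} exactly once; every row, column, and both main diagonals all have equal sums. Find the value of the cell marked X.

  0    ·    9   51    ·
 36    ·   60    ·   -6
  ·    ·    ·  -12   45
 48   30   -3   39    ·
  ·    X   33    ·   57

The 25 entries sum to 600, so each line sums to 600/5 = 120.
The remaining cell in row 4 is (4,5) = 120 − 114 = 6.
The remaining cell in column 3 is (3,3) = 120 − 99 = 21.
The remaining cell in column 5 is (1,5) = 120 − 102 = 18.
Main diagonal: 0 + 21 + 39 + 57 + ? = 120, so (2,2) = 3.
Row 1 needs 120; the known cells sum to 78, so (1,2) = 42.
Row 2: 36 + 3 + 60 + (-6) + ? = 120, so (2,4) = 27.
Column 4: 51 + 27 + (-12) + 39 + ? = 120, so (5,4) = 15.
The remaining cell in anti-diagonal is (5,1) = 120 − 96 = 24.
The remaining cell in row 5 is (5,2) = 120 − 129 = -9.

-9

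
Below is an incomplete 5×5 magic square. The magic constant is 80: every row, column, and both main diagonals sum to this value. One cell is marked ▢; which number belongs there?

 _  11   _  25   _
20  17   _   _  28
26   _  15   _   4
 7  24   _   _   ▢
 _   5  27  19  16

10

Using row 5: 5 + 27 + 19 + 16 + ? → (5,1) = 80 − 67 = 13.
Column 1 must total 80; the given cells sum to 66, so (1,1) = 14.
Column 2 needs 80; the known cells sum to 57, so (3,2) = 23.
Main diagonal must total 80; the given cells sum to 62, so (4,4) = 18.
Using row 3: 26 + 23 + 15 + 4 + ? → (3,4) = 80 − 68 = 12.
Column 4 needs 80; the known cells sum to 74, so (2,4) = 6.
Using anti-diagonal: 6 + 15 + 24 + 13 + ? → (1,5) = 80 − 58 = 22.
From row 1, 80 − (14 + 11 + 25 + 22) gives (1,3) = 8.
Using row 2: 20 + 17 + 6 + 28 + ? → (2,3) = 80 − 71 = 9.
Column 3 needs 80; the known cells sum to 59, so (4,3) = 21.
From column 5, 80 − (22 + 28 + 4 + 16) gives (4,5) = 10.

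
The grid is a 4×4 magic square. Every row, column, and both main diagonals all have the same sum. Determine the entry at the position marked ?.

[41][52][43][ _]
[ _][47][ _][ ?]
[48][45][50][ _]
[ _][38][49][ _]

53

Column 2 is complete and sums to 182; that is the magic constant.
Row 1 must total 182; the given cells sum to 136, so (1,4) = 46.
Using row 3: 48 + 45 + 50 + ? → (3,4) = 182 − 143 = 39.
Column 3 needs 182; the known cells sum to 142, so (2,3) = 40.
Using main diagonal: 41 + 47 + 50 + ? → (4,4) = 182 − 138 = 44.
The remaining cell in anti-diagonal is (4,1) = 182 − 131 = 51.
Column 1: 41 + 48 + 51 + ? = 182, so (2,1) = 42.
The remaining cell in column 4 is (2,4) = 182 − 129 = 53.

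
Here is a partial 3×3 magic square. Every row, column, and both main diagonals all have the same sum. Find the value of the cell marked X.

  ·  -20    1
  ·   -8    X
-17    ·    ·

-14

Anti-diagonal is complete and sums to -24; that is the magic constant.
Using row 1: -20 + 1 + ? → (1,1) = -24 − (-19) = -5.
Column 1: -5 + (-17) + ? = -24, so (2,1) = -2.
From column 2, -24 − (-20 + (-8)) gives (3,2) = 4.
Main diagonal must total -24; the given cells sum to -13, so (3,3) = -11.
The remaining cell in row 2 is (2,3) = -24 − (-10) = -14.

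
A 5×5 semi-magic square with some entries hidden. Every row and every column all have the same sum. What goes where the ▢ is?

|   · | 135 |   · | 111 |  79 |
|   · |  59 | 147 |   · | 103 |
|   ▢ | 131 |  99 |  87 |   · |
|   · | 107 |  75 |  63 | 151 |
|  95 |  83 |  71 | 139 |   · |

143

Column 2 is complete and sums to 515; that is the magic constant.
The remaining cell in row 4 is (4,1) = 515 − 396 = 119.
Row 5 must total 515; the given cells sum to 388, so (5,5) = 127.
From column 3, 515 − (147 + 99 + 75 + 71) gives (1,3) = 123.
Column 4: 111 + 87 + 63 + 139 + ? = 515, so (2,4) = 115.
Column 5 must total 515; the given cells sum to 460, so (3,5) = 55.
From row 1, 515 − (135 + 123 + 111 + 79) gives (1,1) = 67.
From row 2, 515 − (59 + 147 + 115 + 103) gives (2,1) = 91.
Row 3 needs 515; the known cells sum to 372, so (3,1) = 143.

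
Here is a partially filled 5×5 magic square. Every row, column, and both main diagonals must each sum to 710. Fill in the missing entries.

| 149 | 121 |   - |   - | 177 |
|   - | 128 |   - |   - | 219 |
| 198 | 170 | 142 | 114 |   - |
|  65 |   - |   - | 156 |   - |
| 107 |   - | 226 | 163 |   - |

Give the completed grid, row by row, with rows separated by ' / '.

Row 3: 198 + 170 + 142 + 114 + ? = 710, so (3,5) = 86.
Using column 1: 149 + 198 + 65 + 107 + ? → (2,1) = 710 − 519 = 191.
Main diagonal must total 710; the given cells sum to 575, so (5,5) = 135.
Row 5: 107 + 226 + 163 + 135 + ? = 710, so (5,2) = 79.
Using column 2: 121 + 128 + 170 + 79 + ? → (4,2) = 710 − 498 = 212.
Column 5 needs 710; the known cells sum to 617, so (4,5) = 93.
Anti-diagonal: 177 + 142 + 212 + 107 + ? = 710, so (2,4) = 72.
Using row 2: 191 + 128 + 72 + 219 + ? → (2,3) = 710 − 610 = 100.
From row 4, 710 − (65 + 212 + 156 + 93) gives (4,3) = 184.
Column 3 must total 710; the given cells sum to 652, so (1,3) = 58.
From column 4, 710 − (72 + 114 + 156 + 163) gives (1,4) = 205.

149 121 58 205 177 / 191 128 100 72 219 / 198 170 142 114 86 / 65 212 184 156 93 / 107 79 226 163 135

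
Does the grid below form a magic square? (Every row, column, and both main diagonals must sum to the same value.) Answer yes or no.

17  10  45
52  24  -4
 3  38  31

Yes

Row 1: 17 + 10 + 45 = 72.
Row 2: 52 + 24 + (-4) = 72.
Row 3: 3 + 38 + 31 = 72.
Column 1: 17 + 52 + 3 = 72.
Column 2: 10 + 24 + 38 = 72.
Column 3: 45 + (-4) + 31 = 72.
Main diagonal: 17 + 24 + 31 = 72.
Anti-diagonal: 45 + 24 + 3 = 72.
All lines sum to 72.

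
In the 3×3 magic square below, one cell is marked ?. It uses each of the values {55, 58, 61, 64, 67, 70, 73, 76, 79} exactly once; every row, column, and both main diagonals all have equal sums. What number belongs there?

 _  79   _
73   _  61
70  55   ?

The 9 entries sum to 603, so each line sums to 603/3 = 201.
Using row 2: 73 + 61 + ? → (2,2) = 201 − 134 = 67.
Using row 3: 70 + 55 + ? → (3,3) = 201 − 125 = 76.

76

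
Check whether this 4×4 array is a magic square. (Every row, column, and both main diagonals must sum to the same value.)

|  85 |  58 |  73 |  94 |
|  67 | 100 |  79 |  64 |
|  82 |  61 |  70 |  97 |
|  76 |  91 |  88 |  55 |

Row 1: 85 + 58 + 73 + 94 = 310.
Row 2: 67 + 100 + 79 + 64 = 310.
Row 3: 82 + 61 + 70 + 97 = 310.
Row 4: 76 + 91 + 88 + 55 = 310.
Column 1: 85 + 67 + 82 + 76 = 310.
Column 2: 58 + 100 + 61 + 91 = 310.
Column 3: 73 + 79 + 70 + 88 = 310.
Column 4: 94 + 64 + 97 + 55 = 310.
Main diagonal: 85 + 100 + 70 + 55 = 310.
Anti-diagonal: 94 + 79 + 61 + 76 = 310.
All lines sum to 310.

Yes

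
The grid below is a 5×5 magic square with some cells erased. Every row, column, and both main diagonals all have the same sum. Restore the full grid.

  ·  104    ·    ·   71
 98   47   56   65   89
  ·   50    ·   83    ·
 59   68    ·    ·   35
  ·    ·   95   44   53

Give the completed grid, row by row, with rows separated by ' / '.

80 104 38 62 71 / 98 47 56 65 89 / 41 50 74 83 107 / 59 68 92 101 35 / 77 86 95 44 53

Row 2 is already complete: 98 + 47 + 56 + 65 + 89 = 355, so that is the magic constant.
Column 2: 104 + 47 + 50 + 68 + ? = 355, so (5,2) = 86.
Column 5 needs 355; the known cells sum to 248, so (3,5) = 107.
Using row 5: 86 + 95 + 44 + 53 + ? → (5,1) = 355 − 278 = 77.
Anti-diagonal must total 355; the given cells sum to 281, so (3,3) = 74.
Row 3 needs 355; the known cells sum to 314, so (3,1) = 41.
Column 1 needs 355; the known cells sum to 275, so (1,1) = 80.
Main diagonal needs 355; the known cells sum to 254, so (4,4) = 101.
Row 4 must total 355; the given cells sum to 263, so (4,3) = 92.
Column 3 needs 355; the known cells sum to 317, so (1,3) = 38.
Column 4 needs 355; the known cells sum to 293, so (1,4) = 62.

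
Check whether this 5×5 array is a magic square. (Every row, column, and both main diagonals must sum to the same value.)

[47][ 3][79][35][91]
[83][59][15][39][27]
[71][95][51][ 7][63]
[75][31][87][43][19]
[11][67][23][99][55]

Row 1: 47 + 3 + 79 + 35 + 91 = 255.
Row 2: 83 + 59 + 15 + 39 + 27 = 223.
Row 3: 71 + 95 + 51 + 7 + 63 = 287.
Row 4: 75 + 31 + 87 + 43 + 19 = 255.
Row 5: 11 + 67 + 23 + 99 + 55 = 255.
Column 1: 47 + 83 + 71 + 75 + 11 = 287.
Column 2: 3 + 59 + 95 + 31 + 67 = 255.
Column 3: 79 + 15 + 51 + 87 + 23 = 255.
Column 4: 35 + 39 + 7 + 43 + 99 = 223.
Column 5: 91 + 27 + 63 + 19 + 55 = 255.
Main diagonal: 47 + 59 + 51 + 43 + 55 = 255.
Anti-diagonal: 91 + 39 + 51 + 31 + 11 = 223.

No — column 5 sums to 255 but column 1 sums to 287.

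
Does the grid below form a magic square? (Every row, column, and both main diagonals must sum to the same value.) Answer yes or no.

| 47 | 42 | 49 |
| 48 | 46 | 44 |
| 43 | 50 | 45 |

Yes

Row 1: 47 + 42 + 49 = 138.
Row 2: 48 + 46 + 44 = 138.
Row 3: 43 + 50 + 45 = 138.
Column 1: 47 + 48 + 43 = 138.
Column 2: 42 + 46 + 50 = 138.
Column 3: 49 + 44 + 45 = 138.
Main diagonal: 47 + 46 + 45 = 138.
Anti-diagonal: 49 + 46 + 43 = 138.
All lines sum to 138.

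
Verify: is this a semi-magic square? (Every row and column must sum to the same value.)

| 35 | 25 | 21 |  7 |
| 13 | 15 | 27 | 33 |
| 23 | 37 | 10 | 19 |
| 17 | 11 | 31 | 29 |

No — row 3 sums to 89 but row 4 sums to 88.

Row 1: 35 + 25 + 21 + 7 = 88.
Row 2: 13 + 15 + 27 + 33 = 88.
Row 3: 23 + 37 + 10 + 19 = 89.
Row 4: 17 + 11 + 31 + 29 = 88.
Column 1: 35 + 13 + 23 + 17 = 88.
Column 2: 25 + 15 + 37 + 11 = 88.
Column 3: 21 + 27 + 10 + 31 = 89.
Column 4: 7 + 33 + 19 + 29 = 88.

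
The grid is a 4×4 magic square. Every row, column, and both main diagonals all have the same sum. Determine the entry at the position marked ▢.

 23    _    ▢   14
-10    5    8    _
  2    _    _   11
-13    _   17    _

-19

Column 1 is complete and sums to 2; that is the magic constant.
Row 2: -10 + 5 + 8 + ? = 2, so (2,4) = -1.
From column 4, 2 − (14 + (-1) + 11) gives (4,4) = -22.
Main diagonal: 23 + 5 + (-22) + ? = 2, so (3,3) = -4.
Using anti-diagonal: 14 + 8 + (-13) + ? → (3,2) = 2 − 9 = -7.
Row 4 must total 2; the given cells sum to -18, so (4,2) = 20.
Column 2 needs 2; the known cells sum to 18, so (1,2) = -16.
The remaining cell in column 3 is (1,3) = 2 − 21 = -19.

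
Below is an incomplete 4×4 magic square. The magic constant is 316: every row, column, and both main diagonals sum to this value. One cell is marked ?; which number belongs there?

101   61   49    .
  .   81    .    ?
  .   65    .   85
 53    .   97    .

Using row 1: 101 + 61 + 49 + ? → (1,4) = 316 − 211 = 105.
From column 2, 316 − (61 + 81 + 65) gives (4,2) = 109.
From anti-diagonal, 316 − (105 + 65 + 53) gives (2,3) = 93.
Using row 4: 53 + 109 + 97 + ? → (4,4) = 316 − 259 = 57.
Column 3 needs 316; the known cells sum to 239, so (3,3) = 77.
Using column 4: 105 + 85 + 57 + ? → (2,4) = 316 − 247 = 69.

69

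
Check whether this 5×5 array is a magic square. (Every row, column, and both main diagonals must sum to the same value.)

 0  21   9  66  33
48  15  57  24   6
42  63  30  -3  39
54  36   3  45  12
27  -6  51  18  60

Row 1: 0 + 21 + 9 + 66 + 33 = 129.
Row 2: 48 + 15 + 57 + 24 + 6 = 150.
Row 3: 42 + 63 + 30 + (-3) + 39 = 171.
Row 4: 54 + 36 + 3 + 45 + 12 = 150.
Row 5: 27 + (-6) + 51 + 18 + 60 = 150.
Column 1: 0 + 48 + 42 + 54 + 27 = 171.
Column 2: 21 + 15 + 63 + 36 + (-6) = 129.
Column 3: 9 + 57 + 30 + 3 + 51 = 150.
Column 4: 66 + 24 + (-3) + 45 + 18 = 150.
Column 5: 33 + 6 + 39 + 12 + 60 = 150.
Main diagonal: 0 + 15 + 30 + 45 + 60 = 150.
Anti-diagonal: 33 + 24 + 30 + 36 + 27 = 150.

No — row 1 sums to 129 but column 4 sums to 150.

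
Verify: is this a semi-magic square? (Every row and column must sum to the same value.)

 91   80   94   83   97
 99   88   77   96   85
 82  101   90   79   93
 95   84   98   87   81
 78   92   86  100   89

Yes

Row 1: 91 + 80 + 94 + 83 + 97 = 445.
Row 2: 99 + 88 + 77 + 96 + 85 = 445.
Row 3: 82 + 101 + 90 + 79 + 93 = 445.
Row 4: 95 + 84 + 98 + 87 + 81 = 445.
Row 5: 78 + 92 + 86 + 100 + 89 = 445.
Column 1: 91 + 99 + 82 + 95 + 78 = 445.
Column 2: 80 + 88 + 101 + 84 + 92 = 445.
Column 3: 94 + 77 + 90 + 98 + 86 = 445.
Column 4: 83 + 96 + 79 + 87 + 100 = 445.
Column 5: 97 + 85 + 93 + 81 + 89 = 445.
All lines sum to 445.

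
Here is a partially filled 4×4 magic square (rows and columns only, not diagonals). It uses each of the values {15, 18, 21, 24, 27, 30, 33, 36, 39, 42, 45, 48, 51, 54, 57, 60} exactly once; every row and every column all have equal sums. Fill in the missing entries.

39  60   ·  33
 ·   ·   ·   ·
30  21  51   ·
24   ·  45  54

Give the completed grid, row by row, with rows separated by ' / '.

The 16 entries sum to 600, so each line sums to 600/4 = 150.
Row 1 must total 150; the given cells sum to 132, so (1,3) = 18.
From row 3, 150 − (30 + 21 + 51) gives (3,4) = 48.
Row 4 must total 150; the given cells sum to 123, so (4,2) = 27.
Using column 1: 39 + 30 + 24 + ? → (2,1) = 150 − 93 = 57.
Column 2 must total 150; the given cells sum to 108, so (2,2) = 42.
Column 3: 18 + 51 + 45 + ? = 150, so (2,3) = 36.
Using column 4: 33 + 48 + 54 + ? → (2,4) = 150 − 135 = 15.

39 60 18 33 / 57 42 36 15 / 30 21 51 48 / 24 27 45 54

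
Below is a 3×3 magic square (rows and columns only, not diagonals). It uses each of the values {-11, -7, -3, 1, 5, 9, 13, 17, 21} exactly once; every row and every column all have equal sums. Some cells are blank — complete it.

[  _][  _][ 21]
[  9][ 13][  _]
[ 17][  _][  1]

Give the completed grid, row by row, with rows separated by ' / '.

The 9 entries sum to 45, so each line sums to 45/3 = 15.
Row 2 needs 15; the known cells sum to 22, so (2,3) = -7.
Row 3 must total 15; the given cells sum to 18, so (3,2) = -3.
Column 1 needs 15; the known cells sum to 26, so (1,1) = -11.
Column 2 must total 15; the given cells sum to 10, so (1,2) = 5.

-11 5 21 / 9 13 -7 / 17 -3 1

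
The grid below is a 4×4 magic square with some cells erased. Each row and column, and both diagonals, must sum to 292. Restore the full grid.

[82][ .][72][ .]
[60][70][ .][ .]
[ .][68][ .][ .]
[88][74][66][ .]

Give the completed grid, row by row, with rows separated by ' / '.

Row 4: 88 + 74 + 66 + ? = 292, so (4,4) = 64.
Column 1 must total 292; the given cells sum to 230, so (3,1) = 62.
From column 2, 292 − (70 + 68 + 74) gives (1,2) = 80.
Using main diagonal: 82 + 70 + 64 + ? → (3,3) = 292 − 216 = 76.
From row 1, 292 − (82 + 80 + 72) gives (1,4) = 58.
Row 3 needs 292; the known cells sum to 206, so (3,4) = 86.
Column 3 must total 292; the given cells sum to 214, so (2,3) = 78.
Column 4 must total 292; the given cells sum to 208, so (2,4) = 84.

82 80 72 58 / 60 70 78 84 / 62 68 76 86 / 88 74 66 64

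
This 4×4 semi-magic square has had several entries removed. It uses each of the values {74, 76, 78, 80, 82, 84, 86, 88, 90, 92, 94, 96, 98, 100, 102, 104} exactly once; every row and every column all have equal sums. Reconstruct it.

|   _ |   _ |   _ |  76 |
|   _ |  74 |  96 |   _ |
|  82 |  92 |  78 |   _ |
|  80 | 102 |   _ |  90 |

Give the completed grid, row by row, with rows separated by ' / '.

The 16 entries sum to 1424, so each line sums to 1424/4 = 356.
Row 3 needs 356; the known cells sum to 252, so (3,4) = 104.
From row 4, 356 − (80 + 102 + 90) gives (4,3) = 84.
Column 2 must total 356; the given cells sum to 268, so (1,2) = 88.
Column 3 must total 356; the given cells sum to 258, so (1,3) = 98.
The remaining cell in column 4 is (2,4) = 356 − 270 = 86.
Row 1: 88 + 98 + 76 + ? = 356, so (1,1) = 94.
Using row 2: 74 + 96 + 86 + ? → (2,1) = 356 − 256 = 100.

94 88 98 76 / 100 74 96 86 / 82 92 78 104 / 80 102 84 90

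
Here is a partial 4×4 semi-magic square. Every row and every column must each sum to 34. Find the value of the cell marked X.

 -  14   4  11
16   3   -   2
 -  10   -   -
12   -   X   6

Using row 1: 14 + 4 + 11 + ? → (1,1) = 34 − 29 = 5.
Row 2 needs 34; the known cells sum to 21, so (2,3) = 13.
Using column 1: 5 + 16 + 12 + ? → (3,1) = 34 − 33 = 1.
Using column 2: 14 + 3 + 10 + ? → (4,2) = 34 − 27 = 7.
Column 4 must total 34; the given cells sum to 19, so (3,4) = 15.
The remaining cell in row 3 is (3,3) = 34 − 26 = 8.
The remaining cell in row 4 is (4,3) = 34 − 25 = 9.

9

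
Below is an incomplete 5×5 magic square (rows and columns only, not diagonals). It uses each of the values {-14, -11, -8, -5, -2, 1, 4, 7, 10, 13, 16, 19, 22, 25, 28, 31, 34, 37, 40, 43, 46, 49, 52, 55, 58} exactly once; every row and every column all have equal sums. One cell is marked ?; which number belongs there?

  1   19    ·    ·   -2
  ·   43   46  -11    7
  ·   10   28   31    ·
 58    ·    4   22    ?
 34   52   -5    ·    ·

The 25 entries sum to 550, so each line sums to 550/5 = 110.
Row 2 must total 110; the given cells sum to 85, so (2,1) = 25.
From column 1, 110 − (1 + 25 + 58 + 34) gives (3,1) = -8.
Column 2 needs 110; the known cells sum to 124, so (4,2) = -14.
Column 3: 46 + 28 + 4 + (-5) + ? = 110, so (1,3) = 37.
Row 1: 1 + 19 + 37 + (-2) + ? = 110, so (1,4) = 55.
Using row 3: -8 + 10 + 28 + 31 + ? → (3,5) = 110 − 61 = 49.
Using row 4: 58 + (-14) + 4 + 22 + ? → (4,5) = 110 − 70 = 40.

40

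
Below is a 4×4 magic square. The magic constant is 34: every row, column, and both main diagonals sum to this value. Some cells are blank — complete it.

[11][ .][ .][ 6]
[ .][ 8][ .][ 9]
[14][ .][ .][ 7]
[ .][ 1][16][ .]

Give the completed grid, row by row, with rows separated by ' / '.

Using column 4: 6 + 9 + 7 + ? → (4,4) = 34 − 22 = 12.
Main diagonal: 11 + 8 + 12 + ? = 34, so (3,3) = 3.
From row 3, 34 − (14 + 3 + 7) gives (3,2) = 10.
From row 4, 34 − (1 + 16 + 12) gives (4,1) = 5.
Column 1 needs 34; the known cells sum to 30, so (2,1) = 4.
Column 2 needs 34; the known cells sum to 19, so (1,2) = 15.
Using anti-diagonal: 6 + 10 + 5 + ? → (2,3) = 34 − 21 = 13.
Using row 1: 11 + 15 + 6 + ? → (1,3) = 34 − 32 = 2.

11 15 2 6 / 4 8 13 9 / 14 10 3 7 / 5 1 16 12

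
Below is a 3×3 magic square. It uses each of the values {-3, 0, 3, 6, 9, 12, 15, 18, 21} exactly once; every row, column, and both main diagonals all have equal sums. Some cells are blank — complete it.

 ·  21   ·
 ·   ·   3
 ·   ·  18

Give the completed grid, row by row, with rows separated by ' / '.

The 9 entries sum to 81, so each line sums to 81/3 = 27.
Column 3: 3 + 18 + ? = 27, so (1,3) = 6.
From row 1, 27 − (21 + 6) gives (1,1) = 0.
From main diagonal, 27 − (0 + 18) gives (2,2) = 9.
From anti-diagonal, 27 − (6 + 9) gives (3,1) = 12.
The remaining cell in row 2 is (2,1) = 27 − 12 = 15.
Row 3: 12 + 18 + ? = 27, so (3,2) = -3.

0 21 6 / 15 9 3 / 12 -3 18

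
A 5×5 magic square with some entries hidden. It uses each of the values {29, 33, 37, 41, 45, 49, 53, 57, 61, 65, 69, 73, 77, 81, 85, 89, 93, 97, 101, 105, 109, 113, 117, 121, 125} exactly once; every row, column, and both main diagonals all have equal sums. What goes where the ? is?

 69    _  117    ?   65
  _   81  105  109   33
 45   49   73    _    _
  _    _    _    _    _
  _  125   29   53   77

41

The 25 entries sum to 1925, so each line sums to 1925/5 = 385.
Row 2 must total 385; the given cells sum to 328, so (2,1) = 57.
Row 5 must total 385; the given cells sum to 284, so (5,1) = 101.
Column 1: 69 + 57 + 45 + 101 + ? = 385, so (4,1) = 113.
The remaining cell in column 3 is (4,3) = 385 − 324 = 61.
From main diagonal, 385 − (69 + 81 + 73 + 77) gives (4,4) = 85.
From anti-diagonal, 385 − (65 + 109 + 73 + 101) gives (4,2) = 37.
Row 4: 113 + 37 + 61 + 85 + ? = 385, so (4,5) = 89.
From column 2, 385 − (81 + 49 + 37 + 125) gives (1,2) = 93.
Column 5 needs 385; the known cells sum to 264, so (3,5) = 121.
The remaining cell in row 1 is (1,4) = 385 − 344 = 41.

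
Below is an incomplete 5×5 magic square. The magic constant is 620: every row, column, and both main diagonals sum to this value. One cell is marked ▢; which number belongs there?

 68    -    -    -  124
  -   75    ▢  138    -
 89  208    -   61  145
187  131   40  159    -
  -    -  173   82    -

194

Row 3 must total 620; the given cells sum to 503, so (3,3) = 117.
Row 4 must total 620; the given cells sum to 517, so (4,5) = 103.
The remaining cell in column 4 is (1,4) = 620 − 440 = 180.
Main diagonal: 68 + 75 + 117 + 159 + ? = 620, so (5,5) = 201.
Anti-diagonal must total 620; the given cells sum to 510, so (5,1) = 110.
From row 5, 620 − (110 + 173 + 82 + 201) gives (5,2) = 54.
Column 1 must total 620; the given cells sum to 454, so (2,1) = 166.
From column 2, 620 − (75 + 208 + 131 + 54) gives (1,2) = 152.
Column 5 needs 620; the known cells sum to 573, so (2,5) = 47.
Using row 1: 68 + 152 + 180 + 124 + ? → (1,3) = 620 − 524 = 96.
Row 2 needs 620; the known cells sum to 426, so (2,3) = 194.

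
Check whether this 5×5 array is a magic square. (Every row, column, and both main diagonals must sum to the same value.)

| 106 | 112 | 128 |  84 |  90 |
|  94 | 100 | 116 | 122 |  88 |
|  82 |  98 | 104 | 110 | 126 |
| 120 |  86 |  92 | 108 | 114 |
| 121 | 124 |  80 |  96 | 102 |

Row 1: 106 + 112 + 128 + 84 + 90 = 520.
Row 2: 94 + 100 + 116 + 122 + 88 = 520.
Row 3: 82 + 98 + 104 + 110 + 126 = 520.
Row 4: 120 + 86 + 92 + 108 + 114 = 520.
Row 5: 121 + 124 + 80 + 96 + 102 = 523.
Column 1: 106 + 94 + 82 + 120 + 121 = 523.
Column 2: 112 + 100 + 98 + 86 + 124 = 520.
Column 3: 128 + 116 + 104 + 92 + 80 = 520.
Column 4: 84 + 122 + 110 + 108 + 96 = 520.
Column 5: 90 + 88 + 126 + 114 + 102 = 520.
Main diagonal: 106 + 100 + 104 + 108 + 102 = 520.
Anti-diagonal: 90 + 122 + 104 + 86 + 121 = 523.

No — column 1 sums to 523 but column 5 sums to 520.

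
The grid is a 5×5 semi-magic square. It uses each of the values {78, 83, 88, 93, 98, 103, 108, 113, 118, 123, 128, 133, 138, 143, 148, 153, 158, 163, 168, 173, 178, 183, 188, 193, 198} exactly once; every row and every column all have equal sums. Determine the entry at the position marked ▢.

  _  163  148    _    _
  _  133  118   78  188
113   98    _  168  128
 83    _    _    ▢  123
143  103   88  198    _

The 25 entries sum to 3450, so each line sums to 3450/5 = 690.
Row 2 needs 690; the known cells sum to 517, so (2,1) = 173.
Using row 3: 113 + 98 + 168 + 128 + ? → (3,3) = 690 − 507 = 183.
Row 5: 143 + 103 + 88 + 198 + ? = 690, so (5,5) = 158.
From column 1, 690 − (173 + 113 + 83 + 143) gives (1,1) = 178.
The remaining cell in column 2 is (4,2) = 690 − 497 = 193.
The remaining cell in column 3 is (4,3) = 690 − 537 = 153.
From column 5, 690 − (188 + 128 + 123 + 158) gives (1,5) = 93.
Using row 1: 178 + 163 + 148 + 93 + ? → (1,4) = 690 − 582 = 108.
Row 4 needs 690; the known cells sum to 552, so (4,4) = 138.

138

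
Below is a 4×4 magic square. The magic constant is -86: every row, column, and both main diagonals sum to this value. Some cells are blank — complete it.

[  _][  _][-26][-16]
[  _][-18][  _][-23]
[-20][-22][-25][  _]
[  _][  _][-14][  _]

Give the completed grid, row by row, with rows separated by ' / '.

-15 -29 -26 -16 / -24 -18 -21 -23 / -20 -22 -25 -19 / -27 -17 -14 -28

The remaining cell in row 3 is (3,4) = -86 − (-67) = -19.
Using column 3: -26 + (-25) + (-14) + ? → (2,3) = -86 − (-65) = -21.
The remaining cell in column 4 is (4,4) = -86 − (-58) = -28.
Main diagonal needs -86; the known cells sum to -71, so (1,1) = -15.
Anti-diagonal needs -86; the known cells sum to -59, so (4,1) = -27.
Using row 1: -15 + (-26) + (-16) + ? → (1,2) = -86 − (-57) = -29.
Row 2 needs -86; the known cells sum to -62, so (2,1) = -24.
Row 4 must total -86; the given cells sum to -69, so (4,2) = -17.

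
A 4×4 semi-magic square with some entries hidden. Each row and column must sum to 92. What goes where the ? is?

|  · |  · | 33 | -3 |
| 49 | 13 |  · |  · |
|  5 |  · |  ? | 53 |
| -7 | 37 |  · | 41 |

The remaining cell in row 4 is (4,3) = 92 − 71 = 21.
The remaining cell in column 1 is (1,1) = 92 − 47 = 45.
Using column 4: -3 + 53 + 41 + ? → (2,4) = 92 − 91 = 1.
The remaining cell in row 1 is (1,2) = 92 − 75 = 17.
Row 2 needs 92; the known cells sum to 63, so (2,3) = 29.
Column 2 must total 92; the given cells sum to 67, so (3,2) = 25.
Column 3 must total 92; the given cells sum to 83, so (3,3) = 9.

9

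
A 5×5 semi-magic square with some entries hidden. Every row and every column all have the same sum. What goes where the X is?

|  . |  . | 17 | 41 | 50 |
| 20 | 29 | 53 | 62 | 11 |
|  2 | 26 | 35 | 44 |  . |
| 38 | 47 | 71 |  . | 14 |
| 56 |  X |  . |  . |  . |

Row 2 is complete and sums to 175; that is the magic constant.
Row 3 must total 175; the given cells sum to 107, so (3,5) = 68.
The remaining cell in row 4 is (4,4) = 175 − 170 = 5.
From column 1, 175 − (20 + 2 + 38 + 56) gives (1,1) = 59.
Column 3 must total 175; the given cells sum to 176, so (5,3) = -1.
Column 4 must total 175; the given cells sum to 152, so (5,4) = 23.
Using column 5: 50 + 11 + 68 + 14 + ? → (5,5) = 175 − 143 = 32.
From row 1, 175 − (59 + 17 + 41 + 50) gives (1,2) = 8.
Using row 5: 56 + (-1) + 23 + 32 + ? → (5,2) = 175 − 110 = 65.

65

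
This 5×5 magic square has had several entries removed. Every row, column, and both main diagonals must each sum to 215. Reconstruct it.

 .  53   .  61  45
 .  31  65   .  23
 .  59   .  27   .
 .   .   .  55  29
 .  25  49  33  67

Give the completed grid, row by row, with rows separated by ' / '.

19 53 37 61 45 / 57 31 65 39 23 / 35 59 43 27 51 / 63 47 21 55 29 / 41 25 49 33 67

Row 5 needs 215; the known cells sum to 174, so (5,1) = 41.
From column 2, 215 − (53 + 31 + 59 + 25) gives (4,2) = 47.
The remaining cell in column 4 is (2,4) = 215 − 176 = 39.
Column 5: 45 + 23 + 29 + 67 + ? = 215, so (3,5) = 51.
From anti-diagonal, 215 − (45 + 39 + 47 + 41) gives (3,3) = 43.
From row 2, 215 − (31 + 65 + 39 + 23) gives (2,1) = 57.
The remaining cell in row 3 is (3,1) = 215 − 180 = 35.
Main diagonal must total 215; the given cells sum to 196, so (1,1) = 19.
Using row 1: 19 + 53 + 61 + 45 + ? → (1,3) = 215 − 178 = 37.
Column 1 needs 215; the known cells sum to 152, so (4,1) = 63.
The remaining cell in column 3 is (4,3) = 215 − 194 = 21.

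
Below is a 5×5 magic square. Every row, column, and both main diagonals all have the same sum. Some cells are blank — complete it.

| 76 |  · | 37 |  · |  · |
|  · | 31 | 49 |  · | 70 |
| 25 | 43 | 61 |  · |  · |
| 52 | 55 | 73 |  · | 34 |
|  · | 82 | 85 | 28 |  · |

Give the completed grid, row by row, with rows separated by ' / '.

76 94 37 40 58 / 88 31 49 67 70 / 25 43 61 79 97 / 52 55 73 91 34 / 64 82 85 28 46

Column 3 is already complete: 37 + 49 + 61 + 73 + 85 = 305, so that is the magic constant.
Row 4: 52 + 55 + 73 + 34 + ? = 305, so (4,4) = 91.
The remaining cell in column 2 is (1,2) = 305 − 211 = 94.
The remaining cell in main diagonal is (5,5) = 305 − 259 = 46.
From row 5, 305 − (82 + 85 + 28 + 46) gives (5,1) = 64.
Using column 1: 76 + 25 + 52 + 64 + ? → (2,1) = 305 − 217 = 88.
Row 2: 88 + 31 + 49 + 70 + ? = 305, so (2,4) = 67.
Anti-diagonal: 67 + 61 + 55 + 64 + ? = 305, so (1,5) = 58.
Row 1 must total 305; the given cells sum to 265, so (1,4) = 40.
Column 4: 40 + 67 + 91 + 28 + ? = 305, so (3,4) = 79.
Column 5 needs 305; the known cells sum to 208, so (3,5) = 97.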